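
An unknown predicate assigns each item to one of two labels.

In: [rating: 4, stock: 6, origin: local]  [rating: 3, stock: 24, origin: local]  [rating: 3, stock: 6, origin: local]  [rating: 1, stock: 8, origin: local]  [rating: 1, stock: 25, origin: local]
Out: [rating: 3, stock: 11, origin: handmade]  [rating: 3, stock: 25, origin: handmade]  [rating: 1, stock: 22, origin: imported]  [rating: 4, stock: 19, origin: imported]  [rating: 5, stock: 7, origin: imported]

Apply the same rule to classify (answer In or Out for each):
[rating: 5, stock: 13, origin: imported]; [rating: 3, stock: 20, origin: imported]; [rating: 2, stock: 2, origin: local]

Out, Out, In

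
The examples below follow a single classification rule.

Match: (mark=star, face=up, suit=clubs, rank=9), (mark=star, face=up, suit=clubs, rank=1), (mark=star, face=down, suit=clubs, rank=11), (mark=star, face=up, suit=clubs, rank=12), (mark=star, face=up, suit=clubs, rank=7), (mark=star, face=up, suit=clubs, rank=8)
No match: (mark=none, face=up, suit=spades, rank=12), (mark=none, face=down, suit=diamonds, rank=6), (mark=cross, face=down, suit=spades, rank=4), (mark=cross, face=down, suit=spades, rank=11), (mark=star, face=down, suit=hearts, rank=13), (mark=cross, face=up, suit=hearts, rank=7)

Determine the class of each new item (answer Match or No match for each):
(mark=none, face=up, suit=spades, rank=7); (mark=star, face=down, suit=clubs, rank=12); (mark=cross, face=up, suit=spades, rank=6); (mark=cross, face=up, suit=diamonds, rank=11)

All 'Match' examples share one property — suit is clubs — and every 'No match' example lacks it.
(mark=none, face=up, suit=spades, rank=7) — suit is spades, hence No match. (mark=star, face=down, suit=clubs, rank=12) — suit is clubs, hence Match. (mark=cross, face=up, suit=spades, rank=6) — suit is spades, hence No match. (mark=cross, face=up, suit=diamonds, rank=11) — suit is diamonds, hence No match.

No match, Match, No match, No match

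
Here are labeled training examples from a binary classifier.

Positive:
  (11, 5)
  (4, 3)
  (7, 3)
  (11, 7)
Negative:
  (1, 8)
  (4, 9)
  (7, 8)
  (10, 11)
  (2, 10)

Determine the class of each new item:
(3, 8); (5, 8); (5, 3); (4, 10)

Negative, Negative, Positive, Negative

Every 'Positive' example satisfies: first > second. None of the 'Negative' examples do.
(3, 8): 3 < 8, doesn't qualify → Negative. (5, 8): 5 < 8, doesn't qualify → Negative. (5, 3): 5 > 3, qualifies → Positive. (4, 10): 4 < 10, doesn't qualify → Negative.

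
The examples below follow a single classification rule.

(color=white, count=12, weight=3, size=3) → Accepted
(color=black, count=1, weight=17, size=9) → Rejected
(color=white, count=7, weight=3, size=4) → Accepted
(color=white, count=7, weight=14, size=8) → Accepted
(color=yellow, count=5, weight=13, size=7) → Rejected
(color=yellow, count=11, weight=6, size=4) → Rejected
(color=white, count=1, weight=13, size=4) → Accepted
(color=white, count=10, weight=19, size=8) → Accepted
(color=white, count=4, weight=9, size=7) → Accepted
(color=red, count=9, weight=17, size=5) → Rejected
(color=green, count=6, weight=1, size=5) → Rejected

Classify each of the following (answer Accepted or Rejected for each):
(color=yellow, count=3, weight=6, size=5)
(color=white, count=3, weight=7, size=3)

Every 'Accepted' example satisfies: color is white. None of the 'Rejected' examples do.
(color=yellow, count=3, weight=6, size=5): color is yellow — lacks this property, so Rejected.
(color=white, count=3, weight=7, size=3): color is white — matches, so Accepted.

Rejected, Accepted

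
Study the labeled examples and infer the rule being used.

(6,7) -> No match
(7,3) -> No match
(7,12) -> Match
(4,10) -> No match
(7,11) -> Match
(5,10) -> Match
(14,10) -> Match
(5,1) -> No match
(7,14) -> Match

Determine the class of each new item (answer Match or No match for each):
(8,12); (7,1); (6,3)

The pattern is that an item is 'Match' exactly when: sum ≥ 15.
(8,12): 8+12 = 20, satisfies this → Match. (7,1): 7+1 = 8, does not satisfy this → No match. (6,3): 6+3 = 9, does not satisfy this → No match.

Match, No match, No match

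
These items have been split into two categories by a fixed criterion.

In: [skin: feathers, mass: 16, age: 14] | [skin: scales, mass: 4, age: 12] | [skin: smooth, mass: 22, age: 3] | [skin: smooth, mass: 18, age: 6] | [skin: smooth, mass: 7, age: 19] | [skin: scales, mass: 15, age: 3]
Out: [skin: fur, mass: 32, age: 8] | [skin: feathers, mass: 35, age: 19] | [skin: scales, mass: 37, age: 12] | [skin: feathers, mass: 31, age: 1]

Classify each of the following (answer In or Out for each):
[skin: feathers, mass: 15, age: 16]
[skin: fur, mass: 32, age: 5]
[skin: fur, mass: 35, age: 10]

In, Out, Out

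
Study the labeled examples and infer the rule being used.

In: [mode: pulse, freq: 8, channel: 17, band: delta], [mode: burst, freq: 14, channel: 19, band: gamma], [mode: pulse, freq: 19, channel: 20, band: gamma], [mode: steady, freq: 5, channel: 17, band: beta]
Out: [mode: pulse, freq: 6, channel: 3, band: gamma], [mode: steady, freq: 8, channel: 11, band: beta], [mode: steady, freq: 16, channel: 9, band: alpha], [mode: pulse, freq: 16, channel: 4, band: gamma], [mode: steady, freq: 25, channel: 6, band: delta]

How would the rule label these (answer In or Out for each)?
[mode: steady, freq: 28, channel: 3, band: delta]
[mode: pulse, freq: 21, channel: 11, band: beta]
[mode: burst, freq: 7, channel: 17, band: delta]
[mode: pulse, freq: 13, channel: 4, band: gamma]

One predicate separates the groups cleanly: channel ≥ 17.

Out, Out, In, Out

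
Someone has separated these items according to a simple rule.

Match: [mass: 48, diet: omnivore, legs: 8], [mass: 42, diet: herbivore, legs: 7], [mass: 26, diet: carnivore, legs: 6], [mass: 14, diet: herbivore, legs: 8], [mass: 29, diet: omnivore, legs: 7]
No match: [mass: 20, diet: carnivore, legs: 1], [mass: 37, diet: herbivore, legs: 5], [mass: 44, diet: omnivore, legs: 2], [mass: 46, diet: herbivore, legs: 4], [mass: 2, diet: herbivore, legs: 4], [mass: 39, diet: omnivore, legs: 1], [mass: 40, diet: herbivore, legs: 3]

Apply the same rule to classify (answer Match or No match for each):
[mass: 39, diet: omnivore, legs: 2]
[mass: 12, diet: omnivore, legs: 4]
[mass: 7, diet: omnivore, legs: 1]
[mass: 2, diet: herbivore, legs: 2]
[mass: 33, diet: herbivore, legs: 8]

No match, No match, No match, No match, Match

A rule that fits every label: legs ≥ 6 — true of each 'Match' example, false of each 'No match' one.
No match: [mass: 39, diet: omnivore, legs: 2], since legs = 2. No match: [mass: 12, diet: omnivore, legs: 4], since legs = 4. No match: [mass: 7, diet: omnivore, legs: 1], since legs = 1. No match: [mass: 2, diet: herbivore, legs: 2], since legs = 2. Match: [mass: 33, diet: herbivore, legs: 8], since legs = 8.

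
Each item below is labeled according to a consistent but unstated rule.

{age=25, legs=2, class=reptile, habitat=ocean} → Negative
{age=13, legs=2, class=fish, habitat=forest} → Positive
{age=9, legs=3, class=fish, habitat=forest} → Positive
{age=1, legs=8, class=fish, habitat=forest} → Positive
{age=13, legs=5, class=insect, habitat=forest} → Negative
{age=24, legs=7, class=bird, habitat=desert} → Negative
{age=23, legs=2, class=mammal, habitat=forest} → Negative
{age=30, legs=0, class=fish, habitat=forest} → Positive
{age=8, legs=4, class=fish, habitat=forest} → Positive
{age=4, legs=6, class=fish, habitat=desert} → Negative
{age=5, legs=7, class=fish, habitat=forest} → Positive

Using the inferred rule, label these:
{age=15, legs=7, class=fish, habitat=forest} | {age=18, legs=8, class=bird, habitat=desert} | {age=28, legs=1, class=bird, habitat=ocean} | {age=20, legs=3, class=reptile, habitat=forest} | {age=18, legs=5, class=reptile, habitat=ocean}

All 'Positive' examples share one property — habitat is forest AND class is fish — and every 'Negative' example lacks it.
Positive: {age=15, legs=7, class=fish, habitat=forest}, since habitat is forest, class is fish.
Negative: {age=18, legs=8, class=bird, habitat=desert}, since habitat is desert, class is bird.
Negative: {age=28, legs=1, class=bird, habitat=ocean}, since habitat is ocean, class is bird.
Negative: {age=20, legs=3, class=reptile, habitat=forest}, since habitat is forest, class is reptile.
Negative: {age=18, legs=5, class=reptile, habitat=ocean}, since habitat is ocean, class is reptile.

Positive, Negative, Negative, Negative, Negative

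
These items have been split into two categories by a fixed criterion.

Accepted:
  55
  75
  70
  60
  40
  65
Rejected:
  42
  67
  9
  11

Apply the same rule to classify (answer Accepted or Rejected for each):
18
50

Comparing the two groups points to one rule — multiple of 5.
18: Rejected (18 = 5·3 + 3).
50: Accepted (50 = 5·10).

Rejected, Accepted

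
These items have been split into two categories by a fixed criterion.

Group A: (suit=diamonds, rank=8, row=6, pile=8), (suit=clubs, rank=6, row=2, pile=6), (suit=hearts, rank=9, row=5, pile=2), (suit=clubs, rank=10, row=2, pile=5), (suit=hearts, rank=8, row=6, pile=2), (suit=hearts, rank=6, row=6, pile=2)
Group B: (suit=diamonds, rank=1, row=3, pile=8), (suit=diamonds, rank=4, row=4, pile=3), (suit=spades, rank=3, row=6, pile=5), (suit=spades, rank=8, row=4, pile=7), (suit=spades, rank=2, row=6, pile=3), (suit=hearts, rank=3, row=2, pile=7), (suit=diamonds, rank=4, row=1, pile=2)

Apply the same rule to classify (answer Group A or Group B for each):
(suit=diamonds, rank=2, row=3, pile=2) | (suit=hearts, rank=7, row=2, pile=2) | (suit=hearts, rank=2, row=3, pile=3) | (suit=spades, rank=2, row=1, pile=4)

The classifier is using: row ≠ 4 AND rank ≥ 6.
(suit=diamonds, rank=2, row=3, pile=2): Group B (row = 3, rank = 2).
(suit=hearts, rank=7, row=2, pile=2): Group A (row = 2, rank = 7).
(suit=hearts, rank=2, row=3, pile=3): Group B (row = 3, rank = 2).
(suit=spades, rank=2, row=1, pile=4): Group B (row = 1, rank = 2).

Group B, Group A, Group B, Group B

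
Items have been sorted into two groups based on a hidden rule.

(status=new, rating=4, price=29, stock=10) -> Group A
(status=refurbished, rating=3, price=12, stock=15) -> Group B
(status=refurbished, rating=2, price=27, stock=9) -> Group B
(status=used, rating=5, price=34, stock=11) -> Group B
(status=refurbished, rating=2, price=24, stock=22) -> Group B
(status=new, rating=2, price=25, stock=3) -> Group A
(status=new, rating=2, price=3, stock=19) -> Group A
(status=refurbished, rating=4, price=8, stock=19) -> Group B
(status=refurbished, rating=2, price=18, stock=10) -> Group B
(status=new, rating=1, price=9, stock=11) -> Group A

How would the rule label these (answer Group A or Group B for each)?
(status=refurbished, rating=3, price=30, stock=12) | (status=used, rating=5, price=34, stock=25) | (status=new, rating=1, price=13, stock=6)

Group B, Group B, Group A

Checking candidate rules against both groups, what survives is: status is new.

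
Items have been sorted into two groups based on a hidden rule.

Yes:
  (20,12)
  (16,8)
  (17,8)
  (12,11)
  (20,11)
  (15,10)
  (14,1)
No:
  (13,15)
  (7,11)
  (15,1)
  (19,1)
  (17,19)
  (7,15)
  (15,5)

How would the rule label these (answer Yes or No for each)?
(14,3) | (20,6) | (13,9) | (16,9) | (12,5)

The common property of the 'Yes' items is: product is even. No 'No' item has it.
(14,3): 14·3 = 42, matches → Yes. (20,6): 20·6 = 120, matches → Yes. (13,9): 13·9 = 117, fails the rule → No. (16,9): 16·9 = 144, matches → Yes. (12,5): 12·5 = 60, matches → Yes.

Yes, Yes, No, Yes, Yes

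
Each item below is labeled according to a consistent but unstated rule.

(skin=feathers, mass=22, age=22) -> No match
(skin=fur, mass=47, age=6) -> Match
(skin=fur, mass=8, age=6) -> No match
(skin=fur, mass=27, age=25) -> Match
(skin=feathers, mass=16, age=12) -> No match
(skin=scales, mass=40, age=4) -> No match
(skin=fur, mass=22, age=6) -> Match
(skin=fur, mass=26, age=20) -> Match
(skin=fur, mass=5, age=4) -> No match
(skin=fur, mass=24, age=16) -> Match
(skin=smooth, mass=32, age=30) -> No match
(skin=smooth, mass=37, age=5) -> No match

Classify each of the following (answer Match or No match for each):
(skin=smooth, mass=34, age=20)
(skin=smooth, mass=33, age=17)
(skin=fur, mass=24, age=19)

'Match' ⟺ skin is fur AND mass ≥ 16.
(skin=smooth, mass=34, age=20): skin is smooth, mass = 34 — does not pass, so No match.
(skin=smooth, mass=33, age=17): skin is smooth, mass = 33 — does not pass, so No match.
(skin=fur, mass=24, age=19): skin is fur, mass = 24 — satisfies this, so Match.

No match, No match, Match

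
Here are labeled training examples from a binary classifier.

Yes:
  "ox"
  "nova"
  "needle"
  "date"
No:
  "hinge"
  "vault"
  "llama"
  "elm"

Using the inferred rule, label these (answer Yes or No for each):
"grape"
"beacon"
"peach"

The pattern is that an item is 'Yes' exactly when: even length.
"grape" — length 5, hence No.
"beacon" — length 6, hence Yes.
"peach" — length 5, hence No.

No, Yes, No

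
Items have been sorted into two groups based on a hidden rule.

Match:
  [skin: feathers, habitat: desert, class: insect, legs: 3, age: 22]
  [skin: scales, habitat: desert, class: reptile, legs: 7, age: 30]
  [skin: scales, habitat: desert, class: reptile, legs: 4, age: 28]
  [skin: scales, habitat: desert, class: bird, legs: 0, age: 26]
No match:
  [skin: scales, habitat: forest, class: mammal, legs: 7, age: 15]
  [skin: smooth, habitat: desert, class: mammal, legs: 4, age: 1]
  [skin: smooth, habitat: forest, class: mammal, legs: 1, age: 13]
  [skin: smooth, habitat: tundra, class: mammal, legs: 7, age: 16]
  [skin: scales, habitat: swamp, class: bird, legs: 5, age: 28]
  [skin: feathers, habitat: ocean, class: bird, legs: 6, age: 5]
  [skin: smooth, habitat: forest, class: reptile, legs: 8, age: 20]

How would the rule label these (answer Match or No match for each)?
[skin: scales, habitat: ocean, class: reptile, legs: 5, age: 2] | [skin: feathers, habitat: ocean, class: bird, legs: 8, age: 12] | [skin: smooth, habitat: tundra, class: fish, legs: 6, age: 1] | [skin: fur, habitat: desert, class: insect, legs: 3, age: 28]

No match, No match, No match, Match

The simplest hypothesis consistent with all the labels is: habitat is desert AND age ≥ 5.
[skin: scales, habitat: ocean, class: reptile, legs: 5, age: 2]: habitat is ocean, age = 2 — fails this test, so No match. [skin: feathers, habitat: ocean, class: bird, legs: 8, age: 12]: habitat is ocean, age = 12 — fails this test, so No match. [skin: smooth, habitat: tundra, class: fish, legs: 6, age: 1]: habitat is tundra, age = 1 — fails this test, so No match. [skin: fur, habitat: desert, class: insect, legs: 3, age: 28]: habitat is desert, age = 28 — qualifies, so Match.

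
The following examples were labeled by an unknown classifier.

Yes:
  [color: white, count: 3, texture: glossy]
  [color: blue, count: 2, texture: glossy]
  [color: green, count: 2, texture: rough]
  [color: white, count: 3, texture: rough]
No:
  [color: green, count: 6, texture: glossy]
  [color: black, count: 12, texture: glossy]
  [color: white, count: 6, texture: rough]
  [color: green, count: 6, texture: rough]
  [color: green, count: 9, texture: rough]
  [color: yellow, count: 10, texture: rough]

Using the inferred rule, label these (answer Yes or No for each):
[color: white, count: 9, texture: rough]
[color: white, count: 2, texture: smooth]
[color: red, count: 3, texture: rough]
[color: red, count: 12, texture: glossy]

A rule that fits every label: count ≤ 3 — true of each 'Yes' example, false of each 'No' one.
No: [color: white, count: 9, texture: rough], since count = 9. Yes: [color: white, count: 2, texture: smooth], since count = 2. Yes: [color: red, count: 3, texture: rough], since count = 3. No: [color: red, count: 12, texture: glossy], since count = 12.

No, Yes, Yes, No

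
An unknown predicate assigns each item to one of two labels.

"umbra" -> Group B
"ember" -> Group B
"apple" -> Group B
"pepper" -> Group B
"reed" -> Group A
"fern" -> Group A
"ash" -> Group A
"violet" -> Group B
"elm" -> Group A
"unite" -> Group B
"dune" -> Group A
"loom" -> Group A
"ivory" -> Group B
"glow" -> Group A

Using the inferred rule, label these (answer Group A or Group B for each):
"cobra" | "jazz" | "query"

Group B, Group A, Group B

One predicate separates the groups cleanly: length ≤ 4.
"cobra" → length 5 → Group B.
"jazz" → length 4 → Group A.
"query" → length 5 → Group B.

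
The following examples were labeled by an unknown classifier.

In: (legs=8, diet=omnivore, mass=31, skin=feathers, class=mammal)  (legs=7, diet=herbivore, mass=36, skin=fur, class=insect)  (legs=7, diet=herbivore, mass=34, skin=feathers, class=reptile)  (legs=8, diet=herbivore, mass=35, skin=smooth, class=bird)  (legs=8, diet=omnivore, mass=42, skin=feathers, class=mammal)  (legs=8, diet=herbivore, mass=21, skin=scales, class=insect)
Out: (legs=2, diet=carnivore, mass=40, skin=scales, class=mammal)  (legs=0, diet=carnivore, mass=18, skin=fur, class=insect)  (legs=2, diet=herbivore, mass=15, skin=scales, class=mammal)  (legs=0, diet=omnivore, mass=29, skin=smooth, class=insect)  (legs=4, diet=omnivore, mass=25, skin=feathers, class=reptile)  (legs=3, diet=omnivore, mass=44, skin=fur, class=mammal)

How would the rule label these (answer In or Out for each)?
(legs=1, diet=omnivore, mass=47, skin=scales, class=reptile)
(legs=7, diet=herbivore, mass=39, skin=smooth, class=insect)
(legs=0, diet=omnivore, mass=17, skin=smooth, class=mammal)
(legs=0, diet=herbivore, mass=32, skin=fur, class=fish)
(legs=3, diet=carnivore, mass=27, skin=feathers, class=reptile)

Out, In, Out, Out, Out

The common property of the 'In' items is: legs ≥ 7. No 'Out' item has it.
(legs=1, diet=omnivore, mass=47, skin=scales, class=reptile) → legs = 1 → Out. (legs=7, diet=herbivore, mass=39, skin=smooth, class=insect) → legs = 7 → In. (legs=0, diet=omnivore, mass=17, skin=smooth, class=mammal) → legs = 0 → Out. (legs=0, diet=herbivore, mass=32, skin=fur, class=fish) → legs = 0 → Out. (legs=3, diet=carnivore, mass=27, skin=feathers, class=reptile) → legs = 3 → Out.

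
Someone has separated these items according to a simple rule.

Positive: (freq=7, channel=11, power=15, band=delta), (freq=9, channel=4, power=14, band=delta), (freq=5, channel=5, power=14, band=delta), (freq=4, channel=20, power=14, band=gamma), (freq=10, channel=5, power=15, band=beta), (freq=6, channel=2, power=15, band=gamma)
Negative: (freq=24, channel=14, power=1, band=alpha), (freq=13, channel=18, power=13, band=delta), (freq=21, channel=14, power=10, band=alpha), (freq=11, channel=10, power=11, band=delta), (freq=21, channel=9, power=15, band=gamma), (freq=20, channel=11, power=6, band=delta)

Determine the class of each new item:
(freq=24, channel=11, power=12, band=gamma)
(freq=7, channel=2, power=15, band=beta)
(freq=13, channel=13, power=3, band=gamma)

Negative, Positive, Negative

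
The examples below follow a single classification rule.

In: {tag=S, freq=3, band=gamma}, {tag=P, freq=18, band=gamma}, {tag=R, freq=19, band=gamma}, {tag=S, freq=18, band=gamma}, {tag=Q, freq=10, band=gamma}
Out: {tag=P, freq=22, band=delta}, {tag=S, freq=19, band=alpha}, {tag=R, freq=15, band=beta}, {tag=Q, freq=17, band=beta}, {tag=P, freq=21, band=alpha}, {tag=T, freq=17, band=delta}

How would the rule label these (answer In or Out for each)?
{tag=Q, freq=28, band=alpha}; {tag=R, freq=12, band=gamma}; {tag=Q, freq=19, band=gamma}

Checking candidate rules against both groups, what survives is: band is gamma.
{tag=Q, freq=28, band=alpha}: band is alpha — does not satisfy this, so Out. {tag=R, freq=12, band=gamma}: band is gamma — has this property, so In. {tag=Q, freq=19, band=gamma}: band is gamma — has this property, so In.

Out, In, In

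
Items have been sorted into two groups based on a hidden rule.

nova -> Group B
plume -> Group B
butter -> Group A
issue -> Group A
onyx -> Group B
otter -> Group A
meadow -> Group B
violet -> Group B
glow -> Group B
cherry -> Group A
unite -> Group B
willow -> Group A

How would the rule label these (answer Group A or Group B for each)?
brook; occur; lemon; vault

The common property of the 'Group A' items is: has a double letter. No 'Group B' item has it.
brook — 'oo' doubled, hence Group A.
occur — 'cc' doubled, hence Group A.
lemon — no doubled letter, hence Group B.
vault — no doubled letter, hence Group B.

Group A, Group A, Group B, Group B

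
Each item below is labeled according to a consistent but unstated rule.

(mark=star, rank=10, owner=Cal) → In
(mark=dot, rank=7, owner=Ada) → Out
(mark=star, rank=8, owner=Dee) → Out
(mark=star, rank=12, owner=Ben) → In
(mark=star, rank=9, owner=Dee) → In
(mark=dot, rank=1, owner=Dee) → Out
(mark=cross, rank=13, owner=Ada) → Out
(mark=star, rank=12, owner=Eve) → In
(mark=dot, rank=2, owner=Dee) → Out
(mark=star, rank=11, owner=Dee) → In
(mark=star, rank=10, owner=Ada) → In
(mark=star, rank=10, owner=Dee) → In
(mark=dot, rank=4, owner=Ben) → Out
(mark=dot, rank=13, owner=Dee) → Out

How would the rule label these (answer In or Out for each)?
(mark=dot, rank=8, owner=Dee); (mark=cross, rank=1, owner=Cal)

Out, Out

'In' ⟺ mark is star AND rank ≥ 9.
Out: (mark=dot, rank=8, owner=Dee), since mark is dot, rank = 8. Out: (mark=cross, rank=1, owner=Cal), since mark is cross, rank = 1.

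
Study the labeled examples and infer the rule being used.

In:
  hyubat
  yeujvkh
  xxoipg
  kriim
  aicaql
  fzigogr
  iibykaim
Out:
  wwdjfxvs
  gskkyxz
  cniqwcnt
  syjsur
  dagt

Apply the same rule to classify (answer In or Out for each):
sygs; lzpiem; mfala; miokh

The classifier is using: has ≥ 2 vowels.
sygs — 0 vowels, hence Out.
lzpiem — 2 vowels, hence In.
mfala — 2 vowels, hence In.
miokh — 2 vowels, hence In.

Out, In, In, In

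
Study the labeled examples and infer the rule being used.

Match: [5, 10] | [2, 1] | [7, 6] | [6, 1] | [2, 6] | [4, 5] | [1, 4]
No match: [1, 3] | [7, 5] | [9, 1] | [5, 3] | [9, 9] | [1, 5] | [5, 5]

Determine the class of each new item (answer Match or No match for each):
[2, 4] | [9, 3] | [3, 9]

Match, No match, No match

'Match' ⟺ product is even.
[2, 4]: Match (2·4 = 8). [9, 3]: No match (9·3 = 27). [3, 9]: No match (3·9 = 27).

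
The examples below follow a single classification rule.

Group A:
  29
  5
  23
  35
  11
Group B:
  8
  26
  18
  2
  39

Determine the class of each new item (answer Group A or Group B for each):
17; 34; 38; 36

Group A, Group B, Group B, Group B

Looking at the examples, the only property every 'Group A' case has and every 'Group B' case lacks is: ≡ 5 (mod 6).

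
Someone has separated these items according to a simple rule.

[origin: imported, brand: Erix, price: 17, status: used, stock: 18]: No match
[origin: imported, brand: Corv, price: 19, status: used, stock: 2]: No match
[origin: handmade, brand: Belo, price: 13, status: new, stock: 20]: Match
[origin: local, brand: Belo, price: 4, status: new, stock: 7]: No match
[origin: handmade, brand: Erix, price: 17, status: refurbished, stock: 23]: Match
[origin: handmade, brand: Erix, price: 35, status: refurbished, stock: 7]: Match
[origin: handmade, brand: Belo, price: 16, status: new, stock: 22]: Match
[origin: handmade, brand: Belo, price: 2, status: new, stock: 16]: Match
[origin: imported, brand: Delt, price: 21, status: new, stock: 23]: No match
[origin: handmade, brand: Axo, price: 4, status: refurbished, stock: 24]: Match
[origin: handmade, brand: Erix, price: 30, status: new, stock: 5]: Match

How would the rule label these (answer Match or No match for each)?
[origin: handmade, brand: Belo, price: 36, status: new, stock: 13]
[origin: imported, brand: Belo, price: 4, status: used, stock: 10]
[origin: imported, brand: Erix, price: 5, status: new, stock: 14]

Rule: origin is handmade. This holds for each 'Match' example and fails for each 'No match' one.

Match, No match, No match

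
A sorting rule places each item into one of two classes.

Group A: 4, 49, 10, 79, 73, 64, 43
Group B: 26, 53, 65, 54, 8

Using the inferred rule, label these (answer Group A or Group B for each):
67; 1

Group A, Group A

Looking at the examples, the only property every 'Group A' case has and every 'Group B' case lacks is: ≡ 1 (mod 3).
67: 67 mod 3 = 1, matches → Group A. 1: 1 mod 3 = 1, matches → Group A.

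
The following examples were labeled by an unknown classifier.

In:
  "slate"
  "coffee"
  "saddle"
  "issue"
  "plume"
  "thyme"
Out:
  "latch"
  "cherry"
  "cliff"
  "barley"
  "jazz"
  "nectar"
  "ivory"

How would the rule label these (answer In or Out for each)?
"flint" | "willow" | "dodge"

'In' ⟺ ends with 'e'.
Out: "flint", since ends with 't'.
Out: "willow", since ends with 'w'.
In: "dodge", since ends with 'e'.

Out, Out, In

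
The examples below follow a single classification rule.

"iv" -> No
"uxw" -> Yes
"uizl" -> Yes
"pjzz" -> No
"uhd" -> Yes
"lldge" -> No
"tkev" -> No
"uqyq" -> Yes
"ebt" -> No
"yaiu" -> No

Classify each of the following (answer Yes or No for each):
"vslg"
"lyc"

No, No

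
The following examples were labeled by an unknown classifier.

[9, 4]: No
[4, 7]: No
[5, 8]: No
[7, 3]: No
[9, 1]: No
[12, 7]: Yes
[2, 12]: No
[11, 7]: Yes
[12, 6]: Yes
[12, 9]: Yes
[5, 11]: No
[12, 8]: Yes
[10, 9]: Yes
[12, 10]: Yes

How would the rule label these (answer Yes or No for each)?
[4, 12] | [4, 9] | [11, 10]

No, No, Yes

Every 'Yes' example satisfies: sum ≥ 18. None of the 'No' examples do.
[4, 12] — 4+12 = 16, hence No.
[4, 9] — 4+9 = 13, hence No.
[11, 10] — 11+10 = 21, hence Yes.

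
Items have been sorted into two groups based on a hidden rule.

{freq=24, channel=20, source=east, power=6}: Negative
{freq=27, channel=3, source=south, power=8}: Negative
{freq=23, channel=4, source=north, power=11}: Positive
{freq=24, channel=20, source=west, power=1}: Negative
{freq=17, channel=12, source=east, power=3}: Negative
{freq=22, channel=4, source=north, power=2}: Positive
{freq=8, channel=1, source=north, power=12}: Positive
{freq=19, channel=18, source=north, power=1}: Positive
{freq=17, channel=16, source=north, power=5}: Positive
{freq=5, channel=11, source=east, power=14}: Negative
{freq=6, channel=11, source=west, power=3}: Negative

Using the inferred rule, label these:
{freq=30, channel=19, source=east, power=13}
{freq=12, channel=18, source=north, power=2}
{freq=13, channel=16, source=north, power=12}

Negative, Positive, Positive

Comparing the two groups points to one rule — source is north.
{freq=30, channel=19, source=east, power=13}: Negative (source is east). {freq=12, channel=18, source=north, power=2}: Positive (source is north). {freq=13, channel=16, source=north, power=12}: Positive (source is north).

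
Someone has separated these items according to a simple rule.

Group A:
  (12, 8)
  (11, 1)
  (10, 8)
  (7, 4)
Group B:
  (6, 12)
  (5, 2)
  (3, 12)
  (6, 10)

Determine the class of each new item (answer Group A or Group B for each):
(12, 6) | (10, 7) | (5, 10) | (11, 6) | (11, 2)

Group A, Group A, Group B, Group A, Group A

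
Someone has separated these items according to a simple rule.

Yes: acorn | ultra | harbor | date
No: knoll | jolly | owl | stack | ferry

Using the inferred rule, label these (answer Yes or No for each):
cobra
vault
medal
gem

A rule that fits every label: has ≥ 2 vowels — true of each 'Yes' example, false of each 'No' one.
cobra: Yes (2 vowels). vault: Yes (2 vowels). medal: Yes (2 vowels). gem: No (1 vowel).

Yes, Yes, Yes, No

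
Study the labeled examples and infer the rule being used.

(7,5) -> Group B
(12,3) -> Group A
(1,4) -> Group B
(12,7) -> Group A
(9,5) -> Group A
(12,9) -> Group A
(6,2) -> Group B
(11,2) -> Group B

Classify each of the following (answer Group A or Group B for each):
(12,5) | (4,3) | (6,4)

Group A, Group B, Group B

The pattern is that an item is 'Group A' exactly when: sum ≥ 14.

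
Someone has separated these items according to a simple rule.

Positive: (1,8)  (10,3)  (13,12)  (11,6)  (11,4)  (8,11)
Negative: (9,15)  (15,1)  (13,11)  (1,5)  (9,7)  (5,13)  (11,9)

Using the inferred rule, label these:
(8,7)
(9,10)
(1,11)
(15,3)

Positive, Positive, Negative, Negative

One predicate separates the groups cleanly: sum is odd.
(8,7) → 8+7 = 15 → Positive. (9,10) → 9+10 = 19 → Positive. (1,11) → 1+11 = 12 → Negative. (15,3) → 15+3 = 18 → Negative.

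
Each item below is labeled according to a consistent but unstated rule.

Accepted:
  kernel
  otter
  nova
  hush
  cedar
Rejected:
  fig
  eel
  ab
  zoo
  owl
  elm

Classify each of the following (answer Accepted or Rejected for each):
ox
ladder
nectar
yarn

One predicate separates the groups cleanly: length ≥ 4.

Rejected, Accepted, Accepted, Accepted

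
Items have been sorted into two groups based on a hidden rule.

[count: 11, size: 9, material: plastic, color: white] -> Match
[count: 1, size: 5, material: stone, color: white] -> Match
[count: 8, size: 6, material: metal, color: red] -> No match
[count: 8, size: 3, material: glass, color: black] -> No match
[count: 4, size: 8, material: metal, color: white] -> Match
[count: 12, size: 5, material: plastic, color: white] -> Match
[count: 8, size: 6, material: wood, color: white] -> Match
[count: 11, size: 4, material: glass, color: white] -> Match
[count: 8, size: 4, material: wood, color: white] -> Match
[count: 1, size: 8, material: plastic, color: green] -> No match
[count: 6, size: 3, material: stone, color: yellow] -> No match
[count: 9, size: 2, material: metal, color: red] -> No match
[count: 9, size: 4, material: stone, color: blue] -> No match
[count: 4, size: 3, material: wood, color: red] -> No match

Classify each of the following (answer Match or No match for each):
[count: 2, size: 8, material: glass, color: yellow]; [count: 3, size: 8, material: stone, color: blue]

No match, No match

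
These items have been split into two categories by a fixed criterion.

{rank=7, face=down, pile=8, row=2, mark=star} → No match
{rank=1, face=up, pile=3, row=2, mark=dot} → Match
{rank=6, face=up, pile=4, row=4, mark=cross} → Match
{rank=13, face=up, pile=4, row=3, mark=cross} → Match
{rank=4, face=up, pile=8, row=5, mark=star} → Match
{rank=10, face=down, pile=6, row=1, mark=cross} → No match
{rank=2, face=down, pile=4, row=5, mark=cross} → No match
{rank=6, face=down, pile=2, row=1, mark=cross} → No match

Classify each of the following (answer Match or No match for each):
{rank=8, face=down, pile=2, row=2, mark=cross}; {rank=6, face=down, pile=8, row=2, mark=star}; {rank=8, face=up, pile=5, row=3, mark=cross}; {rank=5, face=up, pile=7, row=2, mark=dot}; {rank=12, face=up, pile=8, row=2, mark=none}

Every 'Match' example satisfies: face is up. None of the 'No match' examples do.

No match, No match, Match, Match, Match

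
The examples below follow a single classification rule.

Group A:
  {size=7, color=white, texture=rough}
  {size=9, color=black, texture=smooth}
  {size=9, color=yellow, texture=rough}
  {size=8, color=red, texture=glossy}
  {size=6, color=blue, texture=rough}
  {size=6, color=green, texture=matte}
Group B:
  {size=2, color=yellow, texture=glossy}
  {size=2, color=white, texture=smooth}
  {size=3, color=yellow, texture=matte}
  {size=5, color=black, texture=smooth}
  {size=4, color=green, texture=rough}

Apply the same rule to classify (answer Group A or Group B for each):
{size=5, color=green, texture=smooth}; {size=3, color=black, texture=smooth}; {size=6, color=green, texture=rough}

The rule appears to be: size ≥ 6.
{size=5, color=green, texture=smooth}: Group B (size = 5).
{size=3, color=black, texture=smooth}: Group B (size = 3).
{size=6, color=green, texture=rough}: Group A (size = 6).

Group B, Group B, Group A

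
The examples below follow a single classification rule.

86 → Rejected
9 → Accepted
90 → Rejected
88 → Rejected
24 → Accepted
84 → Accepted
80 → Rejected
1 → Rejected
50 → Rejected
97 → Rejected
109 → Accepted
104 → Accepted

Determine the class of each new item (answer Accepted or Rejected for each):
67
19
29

Rejected, Accepted, Accepted

The pattern is that an item is 'Accepted' exactly when: ≡ 4 (mod 5).
67: Rejected (67 mod 5 = 2). 19: Accepted (19 mod 5 = 4). 29: Accepted (29 mod 5 = 4).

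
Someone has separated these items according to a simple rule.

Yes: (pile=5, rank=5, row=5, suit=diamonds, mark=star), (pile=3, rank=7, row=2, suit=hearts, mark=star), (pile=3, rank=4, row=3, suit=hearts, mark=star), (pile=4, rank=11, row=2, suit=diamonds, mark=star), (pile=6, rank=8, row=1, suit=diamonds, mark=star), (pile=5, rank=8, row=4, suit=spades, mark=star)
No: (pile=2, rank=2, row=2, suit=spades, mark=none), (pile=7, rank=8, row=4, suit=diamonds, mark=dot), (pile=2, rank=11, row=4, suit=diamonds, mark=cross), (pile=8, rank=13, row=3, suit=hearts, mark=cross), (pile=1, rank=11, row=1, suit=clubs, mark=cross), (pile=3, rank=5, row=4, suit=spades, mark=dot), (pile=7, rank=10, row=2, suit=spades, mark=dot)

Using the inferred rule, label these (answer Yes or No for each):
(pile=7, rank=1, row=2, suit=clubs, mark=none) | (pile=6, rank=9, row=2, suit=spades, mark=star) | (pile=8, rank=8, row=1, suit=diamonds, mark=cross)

The simplest hypothesis consistent with all the labels is: mark is star.

No, Yes, No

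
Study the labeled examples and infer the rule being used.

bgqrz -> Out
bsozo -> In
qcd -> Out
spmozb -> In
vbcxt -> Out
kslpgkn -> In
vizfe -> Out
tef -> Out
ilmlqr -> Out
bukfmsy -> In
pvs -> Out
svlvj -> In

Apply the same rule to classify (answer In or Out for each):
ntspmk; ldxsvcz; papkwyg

The distinguishing property — length ≥ 5 AND contains 's' — holds for all the 'In' cases and none of the 'Out' cases.
In: ntspmk, since length 6, has 's'. In: ldxsvcz, since length 7, has 's'. Out: papkwyg, since length 7, no 's'.

In, In, Out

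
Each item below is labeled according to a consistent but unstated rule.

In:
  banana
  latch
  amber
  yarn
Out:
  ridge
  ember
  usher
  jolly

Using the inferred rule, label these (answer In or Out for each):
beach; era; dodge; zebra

In, In, Out, In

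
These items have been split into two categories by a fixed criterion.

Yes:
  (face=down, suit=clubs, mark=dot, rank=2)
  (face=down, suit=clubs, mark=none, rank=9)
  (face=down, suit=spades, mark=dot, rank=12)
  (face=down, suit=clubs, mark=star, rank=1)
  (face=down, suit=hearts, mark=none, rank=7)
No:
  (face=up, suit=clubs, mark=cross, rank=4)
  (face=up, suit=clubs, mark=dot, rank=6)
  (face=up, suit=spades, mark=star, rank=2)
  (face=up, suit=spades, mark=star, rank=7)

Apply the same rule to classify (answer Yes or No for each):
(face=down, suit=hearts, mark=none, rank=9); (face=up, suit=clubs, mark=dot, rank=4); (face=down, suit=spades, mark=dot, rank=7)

Yes, No, Yes

The simplest hypothesis consistent with all the labels is: face is down.
(face=down, suit=hearts, mark=none, rank=9) — face is down, hence Yes. (face=up, suit=clubs, mark=dot, rank=4) — face is up, hence No. (face=down, suit=spades, mark=dot, rank=7) — face is down, hence Yes.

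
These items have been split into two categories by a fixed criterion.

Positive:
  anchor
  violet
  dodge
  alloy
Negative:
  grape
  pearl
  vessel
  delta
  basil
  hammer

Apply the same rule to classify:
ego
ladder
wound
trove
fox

Positive, Negative, Positive, Positive, Positive

All 'Positive' examples share one property — contains 'o' — and every 'Negative' example lacks it.
Positive: ego, since has 'o'.
Negative: ladder, since no 'o'.
Positive: wound, since has 'o'.
Positive: trove, since has 'o'.
Positive: fox, since has 'o'.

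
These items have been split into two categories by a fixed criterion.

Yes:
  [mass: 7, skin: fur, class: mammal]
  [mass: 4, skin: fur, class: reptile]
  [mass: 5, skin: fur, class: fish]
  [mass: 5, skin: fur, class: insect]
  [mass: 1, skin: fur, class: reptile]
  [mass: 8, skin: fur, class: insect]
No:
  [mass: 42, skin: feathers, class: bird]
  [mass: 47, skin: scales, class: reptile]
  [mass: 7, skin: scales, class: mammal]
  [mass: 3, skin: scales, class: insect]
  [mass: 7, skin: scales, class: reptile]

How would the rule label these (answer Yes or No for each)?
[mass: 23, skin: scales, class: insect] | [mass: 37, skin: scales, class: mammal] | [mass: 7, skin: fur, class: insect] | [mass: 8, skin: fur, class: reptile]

No, No, Yes, Yes

All 'Yes' examples share one property — skin is fur — and every 'No' example lacks it.
[mass: 23, skin: scales, class: insect]: No (skin is scales).
[mass: 37, skin: scales, class: mammal]: No (skin is scales).
[mass: 7, skin: fur, class: insect]: Yes (skin is fur).
[mass: 8, skin: fur, class: reptile]: Yes (skin is fur).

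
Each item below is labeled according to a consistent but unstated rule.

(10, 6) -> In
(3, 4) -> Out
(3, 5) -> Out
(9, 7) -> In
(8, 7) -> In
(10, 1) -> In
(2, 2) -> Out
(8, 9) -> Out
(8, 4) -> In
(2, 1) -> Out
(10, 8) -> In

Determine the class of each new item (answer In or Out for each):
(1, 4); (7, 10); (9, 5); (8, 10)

The common property of the 'In' items is: first > second AND sum ≥ 4. No 'Out' item has it.
(1, 4) → 1 < 4, 1+4 = 5 → Out.
(7, 10) → 7 < 10, 7+10 = 17 → Out.
(9, 5) → 9 > 5, 9+5 = 14 → In.
(8, 10) → 8 < 10, 8+10 = 18 → Out.

Out, Out, In, Out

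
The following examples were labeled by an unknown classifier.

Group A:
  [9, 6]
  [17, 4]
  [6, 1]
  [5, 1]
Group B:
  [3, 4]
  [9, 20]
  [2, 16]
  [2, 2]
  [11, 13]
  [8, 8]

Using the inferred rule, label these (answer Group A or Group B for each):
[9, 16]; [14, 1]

Group B, Group A

Looking at the examples, the only property every 'Group A' case has and every 'Group B' case lacks is: first > second.
Group B: [9, 16], since 9 < 16.
Group A: [14, 1], since 14 > 1.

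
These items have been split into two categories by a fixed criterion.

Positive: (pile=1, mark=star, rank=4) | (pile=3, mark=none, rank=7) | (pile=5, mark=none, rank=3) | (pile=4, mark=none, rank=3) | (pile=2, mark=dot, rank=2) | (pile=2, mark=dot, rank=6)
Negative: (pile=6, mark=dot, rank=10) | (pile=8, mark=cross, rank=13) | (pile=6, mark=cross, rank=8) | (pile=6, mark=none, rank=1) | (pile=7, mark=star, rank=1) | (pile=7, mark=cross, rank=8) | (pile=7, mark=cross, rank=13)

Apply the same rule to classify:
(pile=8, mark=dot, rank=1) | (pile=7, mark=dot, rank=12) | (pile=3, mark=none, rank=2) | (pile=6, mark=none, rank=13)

Negative, Negative, Positive, Negative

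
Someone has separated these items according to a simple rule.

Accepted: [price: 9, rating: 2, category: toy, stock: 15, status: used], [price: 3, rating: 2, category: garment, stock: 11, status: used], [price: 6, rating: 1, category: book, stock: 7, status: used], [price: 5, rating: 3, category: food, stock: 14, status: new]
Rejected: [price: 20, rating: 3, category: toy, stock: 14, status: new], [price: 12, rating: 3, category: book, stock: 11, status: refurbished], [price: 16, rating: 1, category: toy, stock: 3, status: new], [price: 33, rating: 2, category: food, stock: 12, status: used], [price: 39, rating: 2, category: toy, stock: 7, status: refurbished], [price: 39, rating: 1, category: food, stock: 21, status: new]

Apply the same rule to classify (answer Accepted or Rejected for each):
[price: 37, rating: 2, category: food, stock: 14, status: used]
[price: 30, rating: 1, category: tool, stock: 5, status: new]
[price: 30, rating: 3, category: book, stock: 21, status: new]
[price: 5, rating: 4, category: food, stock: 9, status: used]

Rejected, Rejected, Rejected, Accepted

One predicate separates the groups cleanly: price ≤ 9.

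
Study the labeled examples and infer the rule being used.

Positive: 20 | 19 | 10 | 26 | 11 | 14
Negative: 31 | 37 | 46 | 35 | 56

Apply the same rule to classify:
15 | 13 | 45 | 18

Positive, Positive, Negative, Positive

The rule appears to be: at most 26.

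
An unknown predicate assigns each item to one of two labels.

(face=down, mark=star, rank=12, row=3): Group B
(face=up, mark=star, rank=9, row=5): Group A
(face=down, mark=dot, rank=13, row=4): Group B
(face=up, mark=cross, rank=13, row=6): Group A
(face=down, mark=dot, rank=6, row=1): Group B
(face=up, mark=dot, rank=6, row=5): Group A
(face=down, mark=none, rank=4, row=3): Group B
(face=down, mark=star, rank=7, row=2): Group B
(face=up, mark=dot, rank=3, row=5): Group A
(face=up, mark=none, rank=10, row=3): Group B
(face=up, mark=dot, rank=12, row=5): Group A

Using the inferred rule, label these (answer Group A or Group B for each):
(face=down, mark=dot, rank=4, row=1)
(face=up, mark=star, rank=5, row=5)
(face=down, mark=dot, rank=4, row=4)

Group B, Group A, Group B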